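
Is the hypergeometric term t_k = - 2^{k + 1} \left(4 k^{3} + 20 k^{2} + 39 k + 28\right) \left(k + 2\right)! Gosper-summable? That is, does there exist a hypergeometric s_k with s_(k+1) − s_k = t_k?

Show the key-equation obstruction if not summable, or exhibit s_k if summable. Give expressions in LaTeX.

Compute t_(k+1)/t_k: get 2*(4*k**4 + 44*k**3 + 187*k**2 + 364*k + 273)/(4*k**3 + 20*k**2 + 39*k + 28).
Normal form (A,B,C) = (2*k + 6, 1, k**3 + 5*k**2 + 39*k/4 + 7).
Set up (2*k + 6)·f(k+1) − (1)·f(k) − (k**3 + 5*k**2 + 39*k/4 + 7) = 0.
d = 2 from the (1,0,3) case.
Solving with deg f ≤ 2: f(k) = (2*k**2 + k + 2)/4.
Get s_k = R·t_k = -2**(k + 1)*(2*k**2 + k + 2)*factorial(k + 2) with R(k) = B(k−1)f(k)/C(k) = (2*k**2 + k + 2)/(4*k**3 + 20*k**2 + 39*k + 28).
Δs = -2**(k + 1)*(4*k**3 + 20*k**2 + 39*k + 28)*factorial(k + 2), as required.

Yes. s_k = - 2^{k + 1} \left(2 k^{2} + k + 2\right) \left(k + 2\right)!.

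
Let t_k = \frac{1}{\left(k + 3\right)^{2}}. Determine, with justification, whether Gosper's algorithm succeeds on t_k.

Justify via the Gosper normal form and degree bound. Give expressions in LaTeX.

No — the linear system for f has no solution.

The ratio is (k + 3)**2/(k + 4)**2.
Gosper form: A/B · C(k+1)/C(k) with A=k**2 + 6*k + 9, B=k**2 + 8*k + 16, C=1.
Key eq: (k**2 + 6*k + 9)·f(k+1) = (k**2 + 6*k + 9)·f(k) + (1).
d = 0 from the (2,2,0) case.
f = c0 ⇒ A·f(k+1) − B(k−1)·f(k) − C = -1. The system {-1 = 0} is inconsistent; no antidifference.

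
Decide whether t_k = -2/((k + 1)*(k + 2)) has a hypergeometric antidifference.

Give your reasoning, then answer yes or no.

Step 1: r(k) = (k + 1)/(k + 3).
Gosper form: A/B · C(k+1)/C(k) with A=k + 1, B=k + 3, C=1.
Key eq: (k + 1)·f(k+1) = (k + 2)·f(k) + (1).
Degrees (1,1,0) ⇒ d ≤ 1.
A polynomial solution: f(k) = k.
Then R = B(k−1)f/C = k*(k + 2), so s_k = R(k)·t_k = -2*k/(k + 1).
Verify: -2/(k**2 + 3*k + 2) matches t_k.

Yes. s_k = -2*k/(k + 1).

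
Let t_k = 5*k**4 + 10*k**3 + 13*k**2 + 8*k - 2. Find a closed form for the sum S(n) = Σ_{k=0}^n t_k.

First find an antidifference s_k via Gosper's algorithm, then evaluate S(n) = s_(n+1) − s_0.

S(n) = n**5 + 5*n**4 + 11*n**3 + 13*n**2 + 4*n - 2

Step 1: r(k) = (5*k**4 + 30*k**3 + 73*k**2 + 84*k + 34)/(5*k**4 + 10*k**3 + 13*k**2 + 8*k - 2).
A = 1, B = 1, C = k**4 + 2*k**3 + 13*k**2/5 + 8*k/5 - 2/5.
Set up (1)·f(k+1) − (1)·f(k) − (k**4 + 2*k**3 + 13*k**2/5 + 8*k/5 - 2/5) = 0.
deg f ≤ 5 (via 0,0,4).
Match coefficients ⇒ f(k) = k*(k**4 + k**2 - 4)/5.
Get s_k = R·t_k = k*(k**4 + k**2 - 4) with R(k) = B(k−1)f(k)/C(k) = k*(k**4 + k**2 - 4)/(5*k**4 + 10*k**3 + 13*k**2 + 8*k - 2).
Check: Δs_k = 5*k**4 + 10*k**3 + 13*k**2 + 8*k - 2. ✓
Evaluate: s_(n+1) = n**5 + 5*n**4 + 11*n**3 + 13*n**2 + 4*n - 2; subtract s_(0) = 0 ⇒ S(n) = n**5 + 5*n**4 + 11*n**3 + 13*n**2 + 4*n - 2.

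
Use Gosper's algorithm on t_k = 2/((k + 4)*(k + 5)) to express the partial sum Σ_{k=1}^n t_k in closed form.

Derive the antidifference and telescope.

S(n) = 2*n/(5*(n + 5))

t_(k+1)/t_k = (k + 4)/(k + 6).
Normal form (A,B,C) = (k + 4, k + 6, 1).
Key eq: (k + 4)·f(k+1) = (k + 5)·f(k) + (1).
deg f ≤ 1 (via 1,1,0).
Match coefficients ⇒ f(k) = k/4.
Certificate R = B(k−1)f/C = k*(k + 5)/4 gives s_k = k/(2*(k + 4)).
Check: Δs_k = 2/(k**2 + 9*k + 20). ✓
s_(n+1) = (n + 1)/(2*(n + 5)) and s_(1) = 1/10, so S(n) = 2*n/(5*(n + 5)).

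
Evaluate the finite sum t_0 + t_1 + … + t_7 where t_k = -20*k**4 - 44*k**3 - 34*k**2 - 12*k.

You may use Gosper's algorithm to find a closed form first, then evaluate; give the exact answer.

Σ = -133112

Compute t_(k+1)/t_k: get (10*k**4 + 62*k**3 + 143*k**2 + 146*k + 55)/(k*(10*k**3 + 22*k**2 + 17*k + 6)).
Normal form (A,B,C) = (1, 1, k**4 + 11*k**3/5 + 17*k**2/10 + 3*k/5).
f must satisfy (1)·f(k+1) − (1)·f(k) = k**4 + 11*k**3/5 + 17*k**2/10 + 3*k/5.
deg f ≤ 5 (via 0,0,4).
Solving with deg f ≤ 5: f(k) = k*(k - 1)*(4*k**3 + 5*k**2 + k + 1)/20.
R(k) = B(k−1)·f(k)/C(k) = (k - 1)*(4*k**3 + 5*k**2 + k + 1)/(2*(5*k + 6)*(2*k**2 + 2*k + 1)); s_k = R·t_k = -4*k**5 - k**4 + 4*k**3 + k.
s_(k+1) − s_k = 2*k*(-10*k**3 - 22*k**2 - 17*k - 6) = t_k.
Telescoping: Σ = s_(8) − s_(0) = -133112 − (0) = -133112.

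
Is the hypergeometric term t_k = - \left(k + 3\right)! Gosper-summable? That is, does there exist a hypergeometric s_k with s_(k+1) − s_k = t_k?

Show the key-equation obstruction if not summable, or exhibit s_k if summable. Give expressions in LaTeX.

Step 1: r(k) = k + 4.
Gosper form: A/B · C(k+1)/C(k) with A=k + 4, B=1, C=1.
Solve (k + 4)·f(k+1) − (1)·f(k) = 1.
d = -1 from the (1,0,0) case.
d = -1 < 0 ⇒ no nonzero polynomial f; not summable.

No — negative degree bound, so no certificate f.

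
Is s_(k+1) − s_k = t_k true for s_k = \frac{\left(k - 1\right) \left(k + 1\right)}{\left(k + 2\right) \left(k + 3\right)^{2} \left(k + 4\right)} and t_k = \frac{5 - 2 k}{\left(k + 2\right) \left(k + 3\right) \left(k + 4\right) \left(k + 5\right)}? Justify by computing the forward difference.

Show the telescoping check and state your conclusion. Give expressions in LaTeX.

s_(k+1) = k*(k + 2)/((k + 3)*(k + 4)**2*(k + 5))
s_(k+1) − s_k = (k*(k + 2)**2*(k + 3) - (k - 1)*(k + 1)*(k + 4)*(k + 5))/((k + 2)*(k + 3)**2*(k + 4)**2*(k + 5))
(s_(k+1) − s_k) − t_k = 2*(3*k**2 + 5*k - 20)/(k**6 + 21*k**5 + 181*k**4 + 819*k**3 + 2050*k**2 + 2688*k + 1440)

Invalid: residual \frac{2 \left(3 k^{2} + 5 k - 20\right)}{k^{6} + 21 k^{5} + 181 k^{4} + 819 k^{3} + 2050 k^{2} + 2688 k + 1440} ≠ 0.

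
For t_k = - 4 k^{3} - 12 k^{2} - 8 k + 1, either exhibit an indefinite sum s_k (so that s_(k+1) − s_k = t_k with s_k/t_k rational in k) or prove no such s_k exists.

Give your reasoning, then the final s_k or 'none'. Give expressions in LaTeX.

Compute t_(k+1)/t_k: get (4*k**3 + 24*k**2 + 44*k + 23)/(4*k**3 + 12*k**2 + 8*k - 1).
Gosper form: A/B · C(k+1)/C(k) with A=1, B=1, C=k**3 + 3*k**2 + 2*k - 1/4.
Set up (1)·f(k+1) − (1)·f(k) − (k**3 + 3*k**2 + 2*k - 1/4) = 0.
From deg A=0, deg B=0, deg C=3: d=4.
Solve for f: f(k) = k*(k**3 + 2*k**2 - k - 3)/4 (degree 4 ≤ 4).
Certificate R = B(k−1)f/C = k*(k**3 + 2*k**2 - k - 3)/(4*k**3 + 12*k**2 + 8*k - 1) gives s_k = k*(-k**3 - 2*k**2 + k + 3).
s_(k+1) − s_k = -4*k**3 - 12*k**2 - 8*k + 1 = t_k.

s_k = k \left(- k^{3} - 2 k^{2} + k + 3\right)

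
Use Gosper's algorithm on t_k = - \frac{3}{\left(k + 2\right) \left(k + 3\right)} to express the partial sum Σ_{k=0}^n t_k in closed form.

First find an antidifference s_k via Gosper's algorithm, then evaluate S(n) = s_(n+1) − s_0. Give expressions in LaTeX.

t_(k+1)/t_k = (k + 2)/(k + 4).
A = k + 2, B = k + 4, C = 1.
Set up (k + 2)·f(k+1) − (k + 3)·f(k) − (1) = 0.
From deg A=1, deg B=1, deg C=0: d=1.
Solving with deg f ≤ 1: f(k) = k/2.
Get s_k = R·t_k = -3*k/(2*k + 4) with R(k) = B(k−1)f(k)/C(k) = k*(k + 3)/2.
Δs = -3/(k**2 + 5*k + 6), as required.
Σ_(k=0)^n t_k = s_(n+1) − s_(0) = (3*(-n - 1)/(2*(n + 3))) − (0), i.e. 3*(-n - 1)/(2*(n + 3)).

S(n) = \frac{3 \left(- n - 1\right)}{2 \left(n + 3\right)}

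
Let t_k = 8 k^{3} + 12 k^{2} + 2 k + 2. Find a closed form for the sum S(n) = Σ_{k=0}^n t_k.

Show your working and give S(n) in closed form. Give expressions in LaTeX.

Step 1: r(k) = (4*k**3 + 18*k**2 + 25*k + 12)/(4*k**3 + 6*k**2 + k + 1).
Gosper form: A/B · C(k+1)/C(k) with A=1, B=1, C=k**3 + 3*k**2/2 + k/4 + 1/4.
f must satisfy (1)·f(k+1) − (1)·f(k) = k**3 + 3*k**2/2 + k/4 + 1/4.
d = 4 from the (0,0,3) case.
A polynomial solution: f(k) = k*(2*k**3 - 3*k + 3)/8.
R(k) = B(k−1)·f(k)/C(k) = k*(2*k**3 - 3*k + 3)/(2*(4*k**3 + 6*k**2 + k + 1)); s_k = R·t_k = k*(2*k**3 - 3*k + 3).
s_(k+1) − s_k = 8*k**3 + 12*k**2 + 2*k + 2 = t_k.
s_(n+1) = 2*n**4 + 8*n**3 + 9*n**2 + 5*n + 2 and s_(0) = 0, so S(n) = 2*n**4 + 8*n**3 + 9*n**2 + 5*n + 2.

S(n) = 2 n^{4} + 8 n^{3} + 9 n^{2} + 5 n + 2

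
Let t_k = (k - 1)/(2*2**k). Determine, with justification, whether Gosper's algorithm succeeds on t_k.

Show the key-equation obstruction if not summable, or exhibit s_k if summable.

Ratio r(k) = k/(2*(k - 1)).
So A=1/2 and B=1, with C=k - 1.
Set up (1/2)·f(k+1) − (1)·f(k) − (k - 1) = 0.
Degrees (0,0,1) ⇒ d ≤ 1.
Match coefficients ⇒ f(k) = -2*k.
Then R = B(k−1)f/C = -2*k/(k - 1), so s_k = R(k)·t_k = -k/2**k.
Verify: (k - 1)/(2*2**k) matches t_k.

Yes. s_k = -k/2**k.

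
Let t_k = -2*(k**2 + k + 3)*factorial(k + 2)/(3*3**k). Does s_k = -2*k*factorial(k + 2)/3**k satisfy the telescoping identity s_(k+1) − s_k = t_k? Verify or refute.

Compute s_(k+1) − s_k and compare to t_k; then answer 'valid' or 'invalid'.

s_(k+1) = -2*(k + 1)*factorial(k + 3)/(3*3**k)
s_(k+1) − s_k = -2*(k**2 + k + 3)*factorial(k + 2)/(3*3**k)
(s_(k+1) − s_k) − t_k = 0

Valid — Δs_k = t_k.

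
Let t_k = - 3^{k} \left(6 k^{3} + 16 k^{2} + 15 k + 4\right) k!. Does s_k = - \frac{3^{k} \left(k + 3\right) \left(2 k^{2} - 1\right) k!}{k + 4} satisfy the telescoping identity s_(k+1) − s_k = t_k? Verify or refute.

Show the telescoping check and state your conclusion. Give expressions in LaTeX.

s_(k+1) = -3**(k + 1)*(k + 4)*(2*k**2 + 4*k + 1)*factorial(k + 1)/(k + 5)
s_(k+1) − s_k = -3**k*(6*k**5 + 64*k**4 + 239*k**3 + 382*k**2 + 272*k + 63)*factorial(k)/((k + 4)*(k + 5))
(s_(k+1) − s_k) − t_k = 3**k*(6*k**4 + 40*k**3 + 77*k**2 + 64*k + 17)*factorial(k)/((k + 4)*(k + 5))

Invalid: residual \frac{3^{k} \left(6 k^{4} + 40 k^{3} + 77 k^{2} + 64 k + 17\right) k!}{\left(k + 4\right) \left(k + 5\right)} ≠ 0.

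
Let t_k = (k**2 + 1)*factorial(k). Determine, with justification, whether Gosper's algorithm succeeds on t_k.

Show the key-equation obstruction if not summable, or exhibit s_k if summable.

Ratio r(k) = (k + 1)*((k + 1)**2 + 1)/(k**2 + 1).
So A=k + 1 and B=1, with C=k**2 + 1.
f must satisfy (k + 1)·f(k+1) − (1)·f(k) = k**2 + 1.
deg f ≤ 1 (via 1,0,2).
A polynomial solution: f(k) = k - 1.
Certificate R = B(k−1)f/C = (k - 1)/(k**2 + 1) gives s_k = (k - 1)*factorial(k).
Check: Δs_k = (k**2 + 1)*factorial(k). ✓

Yes. s_k = (k - 1)*factorial(k).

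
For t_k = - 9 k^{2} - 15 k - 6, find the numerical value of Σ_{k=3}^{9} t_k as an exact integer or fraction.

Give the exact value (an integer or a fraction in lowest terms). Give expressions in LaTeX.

r(k) = (3*k**2 + 11*k + 10)/(3*k**2 + 5*k + 2) after simplifying.
Gosper form: A/B · C(k+1)/C(k) with A=1, B=1, C=k**2 + 5*k/3 + 2/3.
Set up (1)·f(k+1) − (1)·f(k) − (k**2 + 5*k/3 + 2/3) = 0.
From deg A=0, deg B=0, deg C=2: d=3.
Match coefficients ⇒ f(k) = k**2*(k + 1)/3.
So s_k = (B(k−1)f/C)·t_k = (k**2/(3*k + 2))·t_k = 3*k**2*(-k - 1).
Check: Δs_k = -9*k**2 - 15*k - 6. ✓
Σ_(k=3)^(9) t_k = s_(10) − s_(3) = -3300 − (-108) = -3192.

Σ = -3192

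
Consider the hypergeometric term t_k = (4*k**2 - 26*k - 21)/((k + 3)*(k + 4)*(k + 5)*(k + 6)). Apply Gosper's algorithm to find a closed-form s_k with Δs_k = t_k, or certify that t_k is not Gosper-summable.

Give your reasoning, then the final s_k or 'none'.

s_k = k*(-k**2 - 132*k - 77)/(30*(k + 3)*(k + 4)*(k + 5))

Compute t_(k+1)/t_k: get (k + 3)*(26*k - 4*(k + 1)**2 + 47)/((k + 7)*(-4*k**2 + 26*k + 21)).
Gosper form: A/B · C(k+1)/C(k) with A=k + 3, B=k + 7, C=k**2 - 13*k/2 - 21/4.
Key eq: (k + 3)·f(k+1) = (k + 6)·f(k) + (k**2 - 13*k/2 - 21/4).
d = 3 from the (1,1,2) case.
Solve for f: f(k) = -k*(k**2 + 132*k + 77)/120 (degree 3 ≤ 3).
R(k) = B(k−1)·f(k)/C(k) = -k*(k + 6)*(k**2 + 132*k + 77)/(30*(4*k**2 - 26*k - 21)); s_k = R·t_k = k*(-k**2 - 132*k - 77)/(30*(k + 3)*(k + 4)*(k + 5)).
Verify: (4*k**2 - 26*k - 21)/(k**4 + 18*k**3 + 119*k**2 + 342*k + 360) matches t_k.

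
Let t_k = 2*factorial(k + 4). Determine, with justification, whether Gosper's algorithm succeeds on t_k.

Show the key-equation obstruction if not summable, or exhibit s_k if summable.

No; the degree bound rules out any f.

Step 1: r(k) = k + 5.
Factor: A=k + 5; B=1; C=1.
Set up (k + 5)·f(k+1) − (1)·f(k) − (1) = 0.
Bound: deg f ≤ -1.
Negative degree bound (-1): no f exists, t_k not Gosper-summable.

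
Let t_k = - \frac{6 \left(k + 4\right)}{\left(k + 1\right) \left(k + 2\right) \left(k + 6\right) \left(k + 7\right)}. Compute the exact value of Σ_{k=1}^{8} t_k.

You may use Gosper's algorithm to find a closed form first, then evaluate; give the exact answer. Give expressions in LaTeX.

Σ = -34/175

Step 1: r(k) = (k + 1)*(k + 5)*(k + 6)/((k + 3)*(k + 4)*(k + 8)).
So A=k + 1 and B=k + 8, with C=k**4 + 16*k**3 + 95*k**2 + 248*k + 240.
f must satisfy (k + 1)·f(k+1) − (k + 7)·f(k) = k**4 + 16*k**3 + 95*k**2 + 248*k + 240.
d = 6 from the (1,1,4) case.
Solving with deg f ≤ 6: f(k) = k*(k + 2)*(k + 3)*(k + 4)*(k + 5)*(k + 7)/12.
Then R = B(k−1)f/C = k*(k + 2)*(k + 7)**2/(12*(k + 4)), so s_k = R(k)·t_k = k*(-k - 7)/(2*(k**2 + 7*k + 6)).
Δs = 6*(-k - 4)/(k**4 + 16*k**3 + 83*k**2 + 152*k + 84), as required.
Σ_(k=1)^(8) t_k = s_(9) − s_(1) = -12/25 − (-2/7) = -34/175.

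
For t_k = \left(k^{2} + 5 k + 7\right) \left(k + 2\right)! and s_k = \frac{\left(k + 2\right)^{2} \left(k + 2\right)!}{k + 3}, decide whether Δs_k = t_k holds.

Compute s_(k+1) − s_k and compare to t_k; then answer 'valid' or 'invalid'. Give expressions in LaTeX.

s_(k+1) = (k + 3)**2*factorial(k + 3)/(k + 4)
s_(k+1) − s_k = (k**4 + 11*k**3 + 46*k**2 + 88*k + 65)*factorial(k + 2)/((k + 3)*(k + 4))
(s_(k+1) − s_k) − t_k = -(k**3 + 8*k**2 + 21*k + 19)*factorial(k + 2)/((k + 3)*(k + 4))

Invalid: residual - \frac{\left(k^{3} + 8 k^{2} + 21 k + 19\right) \left(k + 2\right)!}{\left(k + 3\right) \left(k + 4\right)} ≠ 0.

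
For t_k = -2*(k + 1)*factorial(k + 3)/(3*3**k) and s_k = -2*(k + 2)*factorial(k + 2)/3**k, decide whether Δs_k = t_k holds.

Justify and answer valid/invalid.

s_(k+1) = -2*(k + 3)*factorial(k + 3)/(3*3**k)
s_(k+1) − s_k = -2*(k**2 + 3*k + 3)*factorial(k + 2)/(3*3**k)
(s_(k+1) − s_k) − t_k = 2*k*factorial(k + 2)/(3*3**k)

Invalid: residual 2*k*factorial(k + 2)/(3*3**k) ≠ 0.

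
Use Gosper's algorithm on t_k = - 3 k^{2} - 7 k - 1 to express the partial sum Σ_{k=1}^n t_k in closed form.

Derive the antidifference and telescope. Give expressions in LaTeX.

The ratio is (3*k**2 + 13*k + 11)/(3*k**2 + 7*k + 1).
Take A(k)=1, B(k)=1, C(k)=k**2 + 7*k/3 + 1/3.
f must satisfy (1)·f(k+1) − (1)·f(k) = k**2 + 7*k/3 + 1/3.
deg f ≤ 3 (via 0,0,2).
Coefficient equations give f(k) = k*(k**2 + 2*k - 2)/3.
Get s_k = R·t_k = k*(-k**2 - 2*k + 2) with R(k) = B(k−1)f(k)/C(k) = k*(k**2 + 2*k - 2)/(3*k**2 + 7*k + 1).
Check: Δs_k = -3*k**2 - 7*k - 1. ✓
Σ_(k=1)^n t_k = s_(n+1) − s_(1) = (-n**3 - 5*n**2 - 5*n - 1) − (-1), i.e. n*(-n**2 - 5*n - 5).

S(n) = n \left(- n^{2} - 5 n - 5\right)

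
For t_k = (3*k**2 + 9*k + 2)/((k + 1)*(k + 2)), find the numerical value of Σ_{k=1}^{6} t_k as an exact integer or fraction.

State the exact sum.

Σ = 33/2

t_(k+1)/t_k = (k + 1)*(9*k + 3*(k + 1)**2 + 11)/((k + 3)*(3*k**2 + 9*k + 2)).
Normal form (A,B,C) = (k + 1, k + 3, k**2 + 3*k + 2/3).
Solve (k + 1)·f(k+1) − (k + 2)·f(k) = k**2 + 3*k + 2/3.
From deg A=1, deg B=1, deg C=2: d=2.
Coefficient equations give f(k) = k*(3*k - 1)/3.
R(k) = B(k−1)·f(k)/C(k) = k*(k + 2)*(3*k - 1)/(3*k**2 + 9*k + 2); s_k = R·t_k = k*(3*k - 1)/(k + 1).
Check: Δs_k = (3*k**2 + 9*k + 2)/(k**2 + 3*k + 2). ✓
Evaluate s at k=7 and k=1: 35/2 and 1; difference 33/2.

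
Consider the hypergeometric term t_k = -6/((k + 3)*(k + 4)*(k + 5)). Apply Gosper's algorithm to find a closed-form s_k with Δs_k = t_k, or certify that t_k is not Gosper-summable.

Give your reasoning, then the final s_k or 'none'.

s_k = k*(-k - 7)/(4*(k + 3)*(k + 4))

Compute t_(k+1)/t_k: get (k + 3)/(k + 6).
Factor: A=k + 3; B=k + 6; C=1.
Need (k + 3)·f(k+1) − (k + 5)·f(k) = 1.
Bound: deg f ≤ 2.
Coefficient equations give f(k) = k*(k + 7)/24.
Then R = B(k−1)f/C = k*(k + 5)*(k + 7)/24, so s_k = R(k)·t_k = k*(-k - 7)/(4*(k + 3)*(k + 4)).
Verify: -6/(k**3 + 12*k**2 + 47*k + 60) matches t_k.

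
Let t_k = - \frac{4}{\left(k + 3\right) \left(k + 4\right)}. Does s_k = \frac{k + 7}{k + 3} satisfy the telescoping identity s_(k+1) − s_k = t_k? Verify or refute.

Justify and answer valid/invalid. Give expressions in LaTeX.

valid (s_(k+1) − s_k reduces to t_k)

s_(k+1) = (k + 8)/(k + 4)
s_(k+1) − s_k = -4/(k**2 + 7*k + 12)
(s_(k+1) − s_k) − t_k = 0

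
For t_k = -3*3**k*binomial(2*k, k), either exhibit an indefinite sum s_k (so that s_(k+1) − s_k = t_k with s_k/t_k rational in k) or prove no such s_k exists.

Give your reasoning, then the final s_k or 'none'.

Compute t_(k+1)/t_k: get 6*(2*k + 1)/(k + 1).
Factor: A=12*k + 6; B=k + 1; C=1.
Set up (12*k + 6)·f(k+1) − (k)·f(k) − (1) = 0.
From deg A=1, deg B=1, deg C=0: d=-1.
Bound -1 < 0, so the key equation has no polynomial solution.

none (Gosper's algorithm certifies no s_k)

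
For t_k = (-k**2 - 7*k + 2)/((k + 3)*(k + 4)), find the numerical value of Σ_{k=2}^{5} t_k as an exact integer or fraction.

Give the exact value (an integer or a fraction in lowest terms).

Σ = -124/45

Step 1: r(k) = (k + 3)*(7*k + (k + 1)**2 + 5)/((k + 5)*(k**2 + 7*k - 2)).
So A=k + 3 and B=k + 5, with C=k**2 + 7*k - 2.
Solve (k + 3)·f(k+1) − (k + 4)·f(k) = k**2 + 7*k - 2.
d = 2 from the (1,1,2) case.
Coefficient equations give f(k) = k*(3*k - 5)/3.
So s_k = (B(k−1)f/C)·t_k = (k*(k + 4)*(3*k - 5)/(3*(k**2 + 7*k - 2)))·t_k = k*(5 - 3*k)/(3*(k + 3)).
Check: Δs_k = (-k**2 - 7*k + 2)/(k**2 + 7*k + 12). ✓
Σ_(k=2)^(5) t_k = s_(6) − s_(2) = -26/9 − (-2/15) = -124/45.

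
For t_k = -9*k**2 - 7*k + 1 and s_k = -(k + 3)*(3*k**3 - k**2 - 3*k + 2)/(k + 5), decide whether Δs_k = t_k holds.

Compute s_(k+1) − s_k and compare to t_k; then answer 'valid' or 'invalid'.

Invalid: residual 2*(6*k**3 + 53*k**2 + 37*k - 7)/(k**2 + 11*k + 30) ≠ 0.

s_(k+1) = (k + 4)*(3*k - 3*(k + 1)**3 + (k + 1)**2 + 1)/(k + 6)
s_(k+1) − s_k = (-9*k**4 - 94*k**3 - 240*k**2 - 125*k + 16)/(k**2 + 11*k + 30)
(s_(k+1) − s_k) − t_k = 2*(6*k**3 + 53*k**2 + 37*k - 7)/(k**2 + 11*k + 30)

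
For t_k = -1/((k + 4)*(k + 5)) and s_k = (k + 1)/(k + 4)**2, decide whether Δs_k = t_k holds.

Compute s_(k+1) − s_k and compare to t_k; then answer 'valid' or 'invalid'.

s_(k+1) = (k + 2)/(k + 5)**2
s_(k+1) − s_k = (-k**2 - 3*k + 7)/(k**4 + 18*k**3 + 121*k**2 + 360*k + 400)
(s_(k+1) − s_k) − t_k = 3*(2*k + 9)/(k**4 + 18*k**3 + 121*k**2 + 360*k + 400)

Invalid: residual 3*(2*k + 9)/(k**4 + 18*k**3 + 121*k**2 + 360*k + 400) ≠ 0.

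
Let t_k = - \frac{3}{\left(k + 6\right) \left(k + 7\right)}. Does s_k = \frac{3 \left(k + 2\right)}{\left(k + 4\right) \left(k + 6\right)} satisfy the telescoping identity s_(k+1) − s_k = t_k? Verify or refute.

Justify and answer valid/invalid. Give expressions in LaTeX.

Invalid: residual \frac{6 \left(2 k + 11\right)}{k^{4} + 22 k^{3} + 179 k^{2} + 638 k + 840} ≠ 0.

s_(k+1) = 3*(k + 3)/((k + 5)*(k + 7))
s_(k+1) − s_k = 3*(-k**2 - 5*k + 2)/(k**4 + 22*k**3 + 179*k**2 + 638*k + 840)
(s_(k+1) − s_k) − t_k = 6*(2*k + 11)/(k**4 + 22*k**3 + 179*k**2 + 638*k + 840)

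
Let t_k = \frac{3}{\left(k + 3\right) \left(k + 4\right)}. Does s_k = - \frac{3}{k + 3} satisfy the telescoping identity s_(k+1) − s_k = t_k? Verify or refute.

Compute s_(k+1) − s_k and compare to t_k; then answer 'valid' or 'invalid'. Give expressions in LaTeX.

s_(k+1) = -3/(k + 4)
s_(k+1) − s_k = 3/((k + 3)*(k + 4))
(s_(k+1) − s_k) − t_k = 0

Valid — Δs_k = t_k.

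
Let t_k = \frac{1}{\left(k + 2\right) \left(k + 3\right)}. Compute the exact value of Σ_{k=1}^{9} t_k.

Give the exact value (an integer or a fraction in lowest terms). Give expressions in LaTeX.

Step 1: r(k) = (k + 2)/(k + 4).
A = k + 2, B = k + 4, C = 1.
Key eq: (k + 2)·f(k+1) = (k + 3)·f(k) + (1).
d = 1 from the (1,1,0) case.
Solve for f: f(k) = k/2 (degree 1 ≤ 1).
So s_k = (B(k−1)f/C)·t_k = (k*(k + 3)/2)·t_k = k/(2*(k + 2)).
Verify: 1/(k**2 + 5*k + 6) matches t_k.
Evaluate s at k=10 and k=1: 5/12 and 1/6; difference 1/4.

Σ = 1/4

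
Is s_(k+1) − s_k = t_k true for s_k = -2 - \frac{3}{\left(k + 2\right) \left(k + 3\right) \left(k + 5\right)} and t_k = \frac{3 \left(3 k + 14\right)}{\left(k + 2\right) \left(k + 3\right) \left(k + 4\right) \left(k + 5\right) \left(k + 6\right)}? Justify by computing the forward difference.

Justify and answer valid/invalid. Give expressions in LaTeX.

valid (s_(k+1) − s_k reduces to t_k)

s_(k+1) = -2 - 3/((k + 3)*(k + 4)*(k + 6))
s_(k+1) − s_k = 3*(3*k + 14)/(k**5 + 20*k**4 + 155*k**3 + 580*k**2 + 1044*k + 720)
(s_(k+1) − s_k) − t_k = 0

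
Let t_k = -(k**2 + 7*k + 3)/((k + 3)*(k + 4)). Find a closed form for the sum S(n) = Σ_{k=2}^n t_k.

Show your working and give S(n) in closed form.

r(k) = (k + 3)*(7*k + (k + 1)**2 + 10)/((k + 5)*(k**2 + 7*k + 3)) after simplifying.
A = k + 3, B = k + 5, C = k**2 + 7*k + 3.
Key eq: (k + 3)·f(k+1) = (k + 4)·f(k) + (k**2 + 7*k + 3).
From deg A=1, deg B=1, deg C=2: d=2.
Coefficient equations give f(k) = k**2.
So s_k = (B(k−1)f/C)·t_k = (k**2*(k + 4)/(k**2 + 7*k + 3))·t_k = -k**2/(k + 3).
Check: Δs_k = (-k**2 - 7*k - 3)/(k**2 + 7*k + 12). ✓
Evaluate: s_(n+1) = (-n**2 - 2*n - 1)/(n + 4); subtract s_(2) = -4/5 ⇒ S(n) = (-5*n**2 - 6*n + 11)/(5*(n + 4)).

S(n) = (-5*n**2 - 6*n + 11)/(5*(n + 4))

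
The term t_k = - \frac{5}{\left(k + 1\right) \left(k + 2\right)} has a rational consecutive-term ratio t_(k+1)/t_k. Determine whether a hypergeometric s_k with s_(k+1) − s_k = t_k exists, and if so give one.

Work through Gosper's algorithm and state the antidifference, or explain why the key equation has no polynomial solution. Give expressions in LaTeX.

Ratio r(k) = (k + 1)/(k + 3).
Normal form (A,B,C) = (k + 1, k + 3, 1).
Key eq: (k + 1)·f(k+1) = (k + 2)·f(k) + (1).
d = 1 from the (1,1,0) case.
A polynomial solution: f(k) = k.
So s_k = (B(k−1)f/C)·t_k = (k*(k + 2))·t_k = -5*k/(k + 1).
s_(k+1) − s_k = -5/(k**2 + 3*k + 2) = t_k.

s_k = - \frac{5 k}{k + 1}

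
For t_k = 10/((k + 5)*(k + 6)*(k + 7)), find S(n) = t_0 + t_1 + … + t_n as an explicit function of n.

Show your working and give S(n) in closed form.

Ratio r(k) = (k + 5)/(k + 8).
Normal form (A,B,C) = (k + 5, k + 8, 1).
Need (k + 5)·f(k+1) − (k + 7)·f(k) = 1.
Degrees (1,1,0) ⇒ d ≤ 2.
A polynomial solution: f(k) = k*(k + 11)/60.
R(k) = B(k−1)·f(k)/C(k) = k*(k + 7)*(k + 11)/60; s_k = R·t_k = k*(k + 11)/(6*(k + 5)*(k + 6)).
Check: Δs_k = 10/(k**3 + 18*k**2 + 107*k + 210). ✓
s_(n+1) = (n**2 + 13*n + 12)/(6*(n**2 + 13*n + 42)) and s_(0) = 0, so S(n) = (n**2 + 13*n + 12)/(6*(n**2 + 13*n + 42)).

S(n) = (n**2 + 13*n + 12)/(6*(n**2 + 13*n + 42))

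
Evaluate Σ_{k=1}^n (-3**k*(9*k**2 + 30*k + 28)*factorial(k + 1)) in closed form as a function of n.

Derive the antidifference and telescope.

S(n) = -9*3**n*n*factorial(n + 2) - 15*3**n*factorial(n + 2) + 30

Step 1: r(k) = 3*(9*k**3 + 66*k**2 + 163*k + 134)/(9*k**2 + 30*k + 28).
So A=3*k + 6 and B=1, with C=k**2 + 10*k/3 + 28/9.
Key eq: (3*k + 6)·f(k+1) = (1)·f(k) + (k**2 + 10*k/3 + 28/9).
Degrees (1,0,2) ⇒ d ≤ 1.
A polynomial solution: f(k) = (3*k + 2)/9.
Certificate R = B(k−1)f/C = (3*k + 2)/(9*k**2 + 30*k + 28) gives s_k = -3**k*(3*k + 2)*factorial(k + 1).
s_(k+1) − s_k = -3**k*(9*k**2 + 30*k + 28)*factorial(k + 1) = t_k.
s_(n+1) = -3**(n + 1)*(3*n + 5)*factorial(n + 2) and s_(1) = -30, so S(n) = -9*3**n*n*factorial(n + 2) - 15*3**n*factorial(n + 2) + 30.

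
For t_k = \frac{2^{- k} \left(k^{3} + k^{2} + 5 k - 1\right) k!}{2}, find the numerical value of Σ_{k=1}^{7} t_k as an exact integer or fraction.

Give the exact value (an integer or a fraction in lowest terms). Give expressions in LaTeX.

The ratio is (k + 1)*(5*k + (k + 1)**3 + (k + 1)**2 + 4)/(2*(k**3 + k**2 + 5*k - 1)).
Gosper form: A/B · C(k+1)/C(k) with A=k/2 + 1/2, B=1, C=k**3 + k**2 + 5*k - 1.
Solve (k/2 + 1/2)·f(k+1) − (1)·f(k) = k**3 + k**2 + 5*k - 1.
Degrees (1,0,3) ⇒ d ≤ 2.
Coefficient equations give f(k) = 2*(k**2 + 2).
So s_k = (B(k−1)f/C)·t_k = (2*(k**2 + 2)/(k**3 + k**2 + 5*k - 1))·t_k = (k**2 + 2)*factorial(k)/2**k.
Verify: (k**3 + k**2 + 5*k - 1)*factorial(k)/(2*2**k) matches t_k.
Sum = s_(8) − s_(1); s_(8) = 10395, s_(1) = 3/2 ⇒ 20787/2.

Σ = 20787/2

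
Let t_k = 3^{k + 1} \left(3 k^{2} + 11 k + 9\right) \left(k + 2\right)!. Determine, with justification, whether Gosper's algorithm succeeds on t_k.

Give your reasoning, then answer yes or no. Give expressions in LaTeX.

t_(k+1)/t_k = 3*(3*k**3 + 26*k**2 + 74*k + 69)/(3*k**2 + 11*k + 9).
So A=3*k + 9 and B=1, with C=k**2 + 11*k/3 + 3.
f must satisfy (3*k + 9)·f(k+1) − (1)·f(k) = k**2 + 11*k/3 + 3.
From deg A=1, deg B=0, deg C=2: d=1.
Solve for f: f(k) = k/3 (degree 1 ≤ 1).
Get s_k = R·t_k = 3**(k + 1)*k*factorial(k + 2) with R(k) = B(k−1)f(k)/C(k) = k/(3*k**2 + 11*k + 9).
Verify: 3**(k + 1)*(3*k**2 + 11*k + 9)*factorial(k + 2) matches t_k.

Yes. s_k = 3^{k + 1} k \left(k + 2\right)!.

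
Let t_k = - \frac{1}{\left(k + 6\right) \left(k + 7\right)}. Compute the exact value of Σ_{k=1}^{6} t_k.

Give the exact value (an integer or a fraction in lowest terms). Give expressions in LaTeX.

Σ = -6/91

The ratio is (k + 6)/(k + 8).
Normal form (A,B,C) = (k + 6, k + 8, 1).
f must satisfy (k + 6)·f(k+1) − (k + 7)·f(k) = 1.
deg f ≤ 1 (via 1,1,0).
Solve for f: f(k) = k/6 (degree 1 ≤ 1).
Certificate R = B(k−1)f/C = k*(k + 7)/6 gives s_k = -k/(6*k + 36).
Verify: -1/(k**2 + 13*k + 42) matches t_k.
Evaluate s at k=7 and k=1: -7/78 and -1/42; difference -6/91.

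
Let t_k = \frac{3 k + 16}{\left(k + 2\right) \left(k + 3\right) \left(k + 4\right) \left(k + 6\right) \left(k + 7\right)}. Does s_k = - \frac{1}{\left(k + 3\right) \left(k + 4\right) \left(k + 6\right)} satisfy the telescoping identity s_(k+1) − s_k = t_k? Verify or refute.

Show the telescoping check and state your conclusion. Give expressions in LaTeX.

Invalid: residual \frac{2 \left(- 4 k - 23\right)}{k^{6} + 27 k^{5} + 295 k^{4} + 1665 k^{3} + 5104 k^{2} + 8028 k + 5040} ≠ 0.

s_(k+1) = -1/((k + 4)*(k + 5)*(k + 7))
s_(k+1) − s_k = (3*k + 17)/(k**5 + 25*k**4 + 245*k**3 + 1175*k**2 + 2754*k + 2520)
(s_(k+1) − s_k) − t_k = 2*(-4*k - 23)/(k**6 + 27*k**5 + 295*k**4 + 1665*k**3 + 5104*k**2 + 8028*k + 5040)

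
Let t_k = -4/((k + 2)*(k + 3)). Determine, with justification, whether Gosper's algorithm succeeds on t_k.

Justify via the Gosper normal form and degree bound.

r(k) = (k + 2)/(k + 4) after simplifying.
So A=k + 2 and B=k + 4, with C=1.
Key eq: (k + 2)·f(k+1) = (k + 3)·f(k) + (1).
Bound: deg f ≤ 1.
A polynomial solution: f(k) = k/2.
Certificate R = B(k−1)f/C = k*(k + 3)/2 gives s_k = -2*k/(k + 2).
s_(k+1) − s_k = -4/(k**2 + 5*k + 6) = t_k.

Yes. s_k = -2*k/(k + 2).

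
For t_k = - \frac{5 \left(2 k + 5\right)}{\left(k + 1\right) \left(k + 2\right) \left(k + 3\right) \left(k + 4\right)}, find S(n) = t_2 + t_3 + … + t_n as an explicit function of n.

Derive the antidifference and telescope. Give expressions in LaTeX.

r(k) = (k + 1)*(2*k + 7)/((k + 5)*(2*k + 5)) after simplifying.
Take A(k)=k + 1, B(k)=k + 5, C(k)=k + 5/2.
Solve (k + 1)·f(k+1) − (k + 4)·f(k) = k + 5/2.
d = 3 from the (1,1,1) case.
A polynomial solution: f(k) = k*(k + 2)*(k + 4)/6.
So s_k = (B(k−1)f/C)·t_k = (k*(k + 2)*(k + 4)**2/(3*(2*k + 5)))·t_k = 5*k*(-k - 4)/(3*(k**2 + 4*k + 3)).
Δs = 5*(-2*k - 5)/(k**4 + 10*k**3 + 35*k**2 + 50*k + 24), as required.
Telescope: S(n) = s_(n+1) − s_(2) = 5*(-n**2 - 6*n - 5)/(3*(n**2 + 6*n + 8)) − (-4/3) = (-n**2 - 6*n + 7)/(3*(n**2 + 6*n + 8)).

S(n) = \frac{- n^{2} - 6 n + 7}{3 \left(n^{2} + 6 n + 8\right)}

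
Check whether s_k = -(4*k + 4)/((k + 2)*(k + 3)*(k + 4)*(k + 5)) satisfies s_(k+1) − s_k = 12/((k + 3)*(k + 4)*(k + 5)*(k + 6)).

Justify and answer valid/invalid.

Invalid: residual -16/(k**5 + 20*k**4 + 155*k**3 + 580*k**2 + 1044*k + 720) ≠ 0.

s_(k+1) = 4*(-k - 2)/((k + 3)*(k + 4)*(k + 5)*(k + 6))
s_(k+1) − s_k = 4*(3*k + 2)/(k**5 + 20*k**4 + 155*k**3 + 580*k**2 + 1044*k + 720)
(s_(k+1) − s_k) − t_k = -16/(k**5 + 20*k**4 + 155*k**3 + 580*k**2 + 1044*k + 720)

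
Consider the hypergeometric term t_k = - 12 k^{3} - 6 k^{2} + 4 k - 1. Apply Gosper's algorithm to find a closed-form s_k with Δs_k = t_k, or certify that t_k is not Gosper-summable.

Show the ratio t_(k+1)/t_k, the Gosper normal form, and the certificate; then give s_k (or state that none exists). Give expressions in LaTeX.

s_k = k \left(- 3 k^{3} + 4 k^{2} + 2 k - 4\right)

Step 1: r(k) = (12*k**3 + 42*k**2 + 44*k + 15)/(12*k**3 + 6*k**2 - 4*k + 1).
Normal form (A,B,C) = (1, 1, k**3 + k**2/2 - k/3 + 1/12).
Key eq: (1)·f(k+1) = (1)·f(k) + (k**3 + k**2/2 - k/3 + 1/12).
Degrees (0,0,3) ⇒ d ≤ 4.
A polynomial solution: f(k) = k*(3*k**3 - 4*k**2 - 2*k + 4)/12.
R(k) = B(k−1)·f(k)/C(k) = k*(3*k**3 - 4*k**2 - 2*k + 4)/(12*k**3 + 6*k**2 - 4*k + 1); s_k = R·t_k = k*(-3*k**3 + 4*k**2 + 2*k - 4).
s_(k+1) − s_k = -12*k**3 - 6*k**2 + 4*k - 1 = t_k.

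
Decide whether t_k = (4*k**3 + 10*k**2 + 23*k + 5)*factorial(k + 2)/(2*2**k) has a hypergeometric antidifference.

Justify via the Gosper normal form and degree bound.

Compute t_(k+1)/t_k: get (4*k**4 + 34*k**3 + 121*k**2 + 207*k + 126)/(2*(4*k**3 + 10*k**2 + 23*k + 5)).
So A=k/2 + 3/2 and B=1, with C=k**3 + 5*k**2/2 + 23*k/4 + 5/4.
Set up (k/2 + 3/2)·f(k+1) − (1)·f(k) − (k**3 + 5*k**2/2 + 23*k/4 + 5/4) = 0.
deg f ≤ 2 (via 1,0,3).
Solve for f: f(k) = (4*k**2 - 2*k - 1)/2 (degree 2 ≤ 2).
Get s_k = R·t_k = (4*k**2 - 2*k - 1)*factorial(k + 2)/2**k with R(k) = B(k−1)f(k)/C(k) = 2*(4*k**2 - 2*k - 1)/(4*k**3 + 10*k**2 + 23*k + 5).
Δs = (4*k**3 + 10*k**2 + 23*k + 5)*factorial(k + 2)/(2*2**k), as required.

Yes. s_k = (4*k**2 - 2*k - 1)*factorial(k + 2)/2**k.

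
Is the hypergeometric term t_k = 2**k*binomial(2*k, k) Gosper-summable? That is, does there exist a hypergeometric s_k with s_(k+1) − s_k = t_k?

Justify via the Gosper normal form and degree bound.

t_(k+1)/t_k = 4*(2*k + 1)/(k + 1).
Factor: A=8*k + 4; B=k + 1; C=1.
Key eq: (8*k + 4)·f(k+1) = (k)·f(k) + (1).
Degrees (1,1,0) ⇒ d ≤ -1.
d = -1 < 0 ⇒ no nonzero polynomial f; not summable.

No — negative degree bound, so no certificate f.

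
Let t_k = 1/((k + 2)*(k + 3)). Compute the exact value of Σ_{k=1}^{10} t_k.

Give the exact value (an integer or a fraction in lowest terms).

Σ = 10/39

Step 1: r(k) = (k + 2)/(k + 4).
So A=k + 2 and B=k + 4, with C=1.
Set up (k + 2)·f(k+1) − (k + 3)·f(k) − (1) = 0.
d = 1 from the (1,1,0) case.
A polynomial solution: f(k) = k/2.
Certificate R = B(k−1)f/C = k*(k + 3)/2 gives s_k = k/(2*(k + 2)).
Δs = 1/(k**2 + 5*k + 6), as required.
Evaluate s at k=11 and k=1: 11/26 and 1/6; difference 10/39.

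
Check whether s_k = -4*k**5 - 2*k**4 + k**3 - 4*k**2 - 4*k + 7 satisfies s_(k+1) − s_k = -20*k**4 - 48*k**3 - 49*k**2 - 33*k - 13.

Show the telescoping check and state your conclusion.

s_(k+1) = -4*k**5 - 22*k**4 - 47*k**3 - 53*k**2 - 37*k - 6
s_(k+1) − s_k = -20*k**4 - 48*k**3 - 49*k**2 - 33*k - 13
(s_(k+1) − s_k) − t_k = 0

Valid — Δs_k = t_k.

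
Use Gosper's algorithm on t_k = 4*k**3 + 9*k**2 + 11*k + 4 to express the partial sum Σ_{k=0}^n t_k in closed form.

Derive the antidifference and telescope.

r(k) = (4*k**3 + 21*k**2 + 41*k + 28)/(4*k**3 + 9*k**2 + 11*k + 4) after simplifying.
So A=1 and B=1, with C=k**3 + 9*k**2/4 + 11*k/4 + 1.
Set up (1)·f(k+1) − (1)·f(k) − (k**3 + 9*k**2/4 + 11*k/4 + 1) = 0.
Bound: deg f ≤ 4.
Match coefficients ⇒ f(k) = k**2*(k**2 + k + 2)/4.
R(k) = B(k−1)·f(k)/C(k) = k**2*(k**2 + k + 2)/(4*k**3 + 9*k**2 + 11*k + 4); s_k = R·t_k = k**2*(k**2 + k + 2).
Verify: 4*k**3 + 9*k**2 + 11*k + 4 matches t_k.
Evaluate: s_(n+1) = n**4 + 5*n**3 + 11*n**2 + 11*n + 4; subtract s_(0) = 0 ⇒ S(n) = n**4 + 5*n**3 + 11*n**2 + 11*n + 4.

S(n) = n**4 + 5*n**3 + 11*n**2 + 11*n + 4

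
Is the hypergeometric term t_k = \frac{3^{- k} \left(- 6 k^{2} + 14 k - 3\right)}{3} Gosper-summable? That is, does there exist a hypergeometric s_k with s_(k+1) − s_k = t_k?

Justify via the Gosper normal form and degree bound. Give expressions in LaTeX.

Yes. s_k = 3^{- k} \left(3 k^{2} - 4 k + 1\right).

Step 1: r(k) = (6*k**2 - 2*k - 5)/(3*(6*k**2 - 14*k + 3)).
So A=1/3 and B=1, with C=k**2 - 7*k/3 + 1/2.
Key eq: (1/3)·f(k+1) = (1)·f(k) + (k**2 - 7*k/3 + 1/2).
Degrees (0,0,2) ⇒ d ≤ 2.
Coefficient equations give f(k) = -(k - 1)*(3*k - 1)/2.
So s_k = (B(k−1)f/C)·t_k = (-3*(k - 1)*(3*k - 1)/(6*k**2 - 14*k + 3))·t_k = (3*k**2 - 4*k + 1)/3**k.
Check: Δs_k = (-6*k**2 + 14*k - 3)/(3*3**k). ✓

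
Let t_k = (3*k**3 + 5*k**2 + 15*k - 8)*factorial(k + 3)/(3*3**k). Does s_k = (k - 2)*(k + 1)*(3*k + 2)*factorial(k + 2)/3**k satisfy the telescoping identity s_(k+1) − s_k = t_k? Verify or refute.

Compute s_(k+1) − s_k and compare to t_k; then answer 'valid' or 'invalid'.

s_(k+1) = (k - 1)*(k + 2)*(3*k + 5)*factorial(k + 3)/(3*3**k)
s_(k+1) − s_k = (3*k**4 + 8*k**3 + 26*k**2 + 11*k - 18)*factorial(k + 2)/(3*3**k)
(s_(k+1) − s_k) − t_k = -2*(3*k**3 + 2*k**2 + 13*k - 3)*factorial(k + 2)/(3*3**k)

Invalid: residual -2*(3*k**3 + 2*k**2 + 13*k - 3)*factorial(k + 2)/(3*3**k) ≠ 0.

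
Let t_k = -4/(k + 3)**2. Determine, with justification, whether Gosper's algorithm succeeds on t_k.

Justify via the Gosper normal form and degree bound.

No — the linear system for f has no solution.

Compute t_(k+1)/t_k: get (k + 3)**2/(k + 4)**2.
Take A(k)=k**2 + 6*k + 9, B(k)=k**2 + 8*k + 16, C(k)=1.
Set up (k**2 + 6*k + 9)·f(k+1) − (k**2 + 6*k + 9)·f(k) − (1) = 0.
deg f ≤ 0 (via 2,2,0).
Generic f = c0 gives residual -1; -1 = 0 cannot hold, so t_k is not Gosper-summable.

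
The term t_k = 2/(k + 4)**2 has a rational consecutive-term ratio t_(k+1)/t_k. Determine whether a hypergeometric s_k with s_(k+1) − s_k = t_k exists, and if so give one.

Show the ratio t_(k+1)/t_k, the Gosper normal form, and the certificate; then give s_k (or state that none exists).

no hypergeometric antidifference exists

The ratio is (k + 4)**2/(k + 5)**2.
Normal form (A,B,C) = (k**2 + 8*k + 16, k**2 + 10*k + 25, 1).
Set up (k**2 + 8*k + 16)·f(k+1) − (k**2 + 8*k + 16)·f(k) − (1) = 0.
From deg A=2, deg B=2, deg C=0: d=0.
f = c0 ⇒ A·f(k+1) − B(k−1)·f(k) − C = -1. The system {-1 = 0} is inconsistent; no antidifference.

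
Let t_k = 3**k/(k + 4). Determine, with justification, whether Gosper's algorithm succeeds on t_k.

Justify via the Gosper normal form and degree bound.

No — negative degree bound, so no certificate f.

Step 1: r(k) = 3*(k + 4)/(k + 5).
Factor: A=3*k + 12; B=k + 5; C=1.
Solve (3*k + 12)·f(k+1) − (k + 4)·f(k) = 1.
Bound: deg f ≤ -1.
Bound -1 < 0, so the key equation has no polynomial solution.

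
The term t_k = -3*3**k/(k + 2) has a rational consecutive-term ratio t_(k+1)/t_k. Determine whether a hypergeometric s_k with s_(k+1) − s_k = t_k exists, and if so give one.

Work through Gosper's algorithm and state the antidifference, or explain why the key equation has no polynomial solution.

none — t_k is not Gosper-summable

Step 1: r(k) = 3*(k + 2)/(k + 3).
Factor: A=3*k + 6; B=k + 3; C=1.
Need (3*k + 6)·f(k+1) − (k + 2)·f(k) = 1.
Degrees (1,1,0) ⇒ d ≤ -1.
deg f ≤ -1 is impossible — no certificate.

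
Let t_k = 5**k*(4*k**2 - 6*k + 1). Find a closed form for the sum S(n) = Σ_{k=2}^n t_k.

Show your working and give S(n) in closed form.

The ratio is 5*(4*k**2 + 2*k - 1)/(4*k**2 - 6*k + 1).
Factor: A=5; B=1; C=k**2 - 3*k/2 + 1/4.
Solve (5)·f(k+1) − (1)·f(k) = k**2 - 3*k/2 + 1/4.
Degrees (0,0,2) ⇒ d ≤ 2.
Solving with deg f ≤ 2: f(k) = (k - 2)**2/4.
So s_k = (B(k−1)f/C)·t_k = ((k - 2)**2/(4*k**2 - 6*k + 1))·t_k = 5**k*(k**2 - 4*k + 4).
Verify: 5**k*(4*k**2 - 6*k + 1) matches t_k.
Telescope: S(n) = s_(n+1) − s_(2) = 5**(n + 1)*(n**2 - 2*n + 1) − (0) = 5**(n + 1)*(n**2 - 2*n + 1).

S(n) = 5**(n + 1)*(n**2 - 2*n + 1)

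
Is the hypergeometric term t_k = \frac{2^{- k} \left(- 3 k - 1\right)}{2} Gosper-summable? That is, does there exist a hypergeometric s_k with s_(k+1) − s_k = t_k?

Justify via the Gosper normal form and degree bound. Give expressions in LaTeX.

The ratio is (3*k + 4)/(2*(3*k + 1)).
Normal form (A,B,C) = (1/2, 1, k + 1/3).
Set up (1/2)·f(k+1) − (1)·f(k) − (k + 1/3) = 0.
d = 1 from the (0,0,1) case.
Solving with deg f ≤ 1: f(k) = -2*(3*k + 4)/3.
So s_k = (B(k−1)f/C)·t_k = (-2*(3*k + 4)/(3*k + 1))·t_k = (3*k + 4)/2**k.
Verify: (-3*k - 1)/(2*2**k) matches t_k.

Yes. s_k = 2^{- k} \left(3 k + 4\right).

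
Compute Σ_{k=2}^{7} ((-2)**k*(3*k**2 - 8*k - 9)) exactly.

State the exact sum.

Step 1: r(k) = 2*(-3*k**2 + 2*k + 14)/(3*k**2 - 8*k - 9).
Normal form (A,B,C) = (-2, 1, k**2 - 8*k/3 - 3).
Need (-2)·f(k+1) − (1)·f(k) = k**2 - 8*k/3 - 3.
From deg A=0, deg B=0, deg C=2: d=2.
A polynomial solution: f(k) = -(k**2 - 4*k - 1)/3.
Get s_k = R·t_k = (-2)**k*(-k**2 + 4*k + 1) with R(k) = B(k−1)f(k)/C(k) = -(k**2 - 4*k - 1)/(3*k**2 - 8*k - 9).
Check: Δs_k = (-2)**k*(3*k**2 - 8*k - 9). ✓
Evaluate s at k=8 and k=2: -7936 and 20; difference -7956.

Σ = -7956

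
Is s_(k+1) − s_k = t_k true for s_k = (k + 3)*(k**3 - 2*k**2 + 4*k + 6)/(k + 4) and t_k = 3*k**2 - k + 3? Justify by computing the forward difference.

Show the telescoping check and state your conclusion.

Invalid: residual (-2*k**3 - 13*k**2 + 5*k - 6)/(k**2 + 9*k + 20) ≠ 0.

s_(k+1) = (k**4 + 5*k**3 + 7*k**2 + 21*k + 36)/(k + 5)
s_(k+1) − s_k = (3*k**4 + 24*k**3 + 41*k**2 + 12*k + 54)/(k**2 + 9*k + 20)
(s_(k+1) − s_k) − t_k = (-2*k**3 - 13*k**2 + 5*k - 6)/(k**2 + 9*k + 20)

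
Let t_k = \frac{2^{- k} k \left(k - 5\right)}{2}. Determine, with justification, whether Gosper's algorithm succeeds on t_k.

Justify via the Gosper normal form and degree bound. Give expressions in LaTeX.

t_(k+1)/t_k = (k - 4)*(k + 1)/(2*k*(k - 5)).
Take A(k)=1/2, B(k)=1, C(k)=k**2 - 5*k.
Need (1/2)·f(k+1) − (1)·f(k) = k**2 - 5*k.
Bound: deg f ≤ 2.
Coefficient equations give f(k) = -2*(k**2 - 3*k - 2).
R(k) = B(k−1)·f(k)/C(k) = -2*(k**2 - 3*k - 2)/(k*(k - 5)); s_k = R·t_k = (-k**2 + 3*k + 2)/2**k.
s_(k+1) − s_k = k*(k - 5)/(2*2**k) = t_k.

Yes. s_k = 2^{- k} \left(- k^{2} + 3 k + 2\right).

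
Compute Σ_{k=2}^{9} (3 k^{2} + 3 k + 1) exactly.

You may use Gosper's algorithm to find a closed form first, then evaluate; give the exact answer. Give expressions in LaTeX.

Σ = 992

Ratio r(k) = (3*k**2 + 9*k + 7)/(3*k**2 + 3*k + 1).
Factor: A=1; B=1; C=k**2 + k + 1/3.
f must satisfy (1)·f(k+1) − (1)·f(k) = k**2 + k + 1/3.
From deg A=0, deg B=0, deg C=2: d=3.
Solve for f: f(k) = k**3/3 (degree 3 ≤ 3).
Then R = B(k−1)f/C = k**3/(3*k**2 + 3*k + 1), so s_k = R(k)·t_k = k**3.
s_(k+1) − s_k = -k**3 + (k + 1)**3 = t_k.
Σ_(k=2)^(9) t_k = s_(10) − s_(2) = 1000 − (8) = 992.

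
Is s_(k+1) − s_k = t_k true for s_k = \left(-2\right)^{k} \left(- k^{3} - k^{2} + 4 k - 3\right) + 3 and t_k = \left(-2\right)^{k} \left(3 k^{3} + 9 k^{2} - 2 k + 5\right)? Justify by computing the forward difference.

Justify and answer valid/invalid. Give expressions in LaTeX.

Valid: the claim telescopes to t_k.

s_(k+1) = (-2)**(k + 1)*(4*k - (k + 1)**3 - (k + 1)**2 + 1) + 3
s_(k+1) − s_k = (-2)**k*(3*k**3 + 9*k**2 - 2*k + 5)
(s_(k+1) − s_k) − t_k = 0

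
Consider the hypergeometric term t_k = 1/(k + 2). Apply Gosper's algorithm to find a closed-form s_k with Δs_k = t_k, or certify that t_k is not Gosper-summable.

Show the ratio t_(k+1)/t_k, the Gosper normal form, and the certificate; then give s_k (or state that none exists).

not Gosper-summable; s_k does not exist

The ratio is (k + 2)/(k + 3).
A = k + 2, B = k + 3, C = 1.
Need (k + 2)·f(k+1) − (k + 2)·f(k) = 1.
d = 0 from the (1,1,0) case.
Put f(k) = c0: A·f(k+1) − B(k−1)·f(k) − C = -1; need -1 = 0 — inconsistent ⇒ no f, not summable.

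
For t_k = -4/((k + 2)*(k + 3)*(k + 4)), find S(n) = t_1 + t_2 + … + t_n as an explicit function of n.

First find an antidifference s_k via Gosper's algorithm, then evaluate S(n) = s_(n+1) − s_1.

S(n) = n*(-n - 7)/(6*(n**2 + 7*n + 12))

Step 1: r(k) = (k + 2)/(k + 5).
So A=k + 2 and B=k + 5, with C=1.
Key eq: (k + 2)·f(k+1) = (k + 4)·f(k) + (1).
Degrees (1,1,0) ⇒ d ≤ 2.
A polynomial solution: f(k) = k*(k + 5)/12.
So s_k = (B(k−1)f/C)·t_k = (k*(k + 4)*(k + 5)/12)·t_k = k*(-k - 5)/(3*(k + 2)*(k + 3)).
Δs = -4/(k**3 + 9*k**2 + 26*k + 24), as required.
s_(n+1) = (-n**2 - 7*n - 6)/(3*(n**2 + 7*n + 12)) and s_(1) = -1/6, so S(n) = n*(-n - 7)/(6*(n**2 + 7*n + 12)).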